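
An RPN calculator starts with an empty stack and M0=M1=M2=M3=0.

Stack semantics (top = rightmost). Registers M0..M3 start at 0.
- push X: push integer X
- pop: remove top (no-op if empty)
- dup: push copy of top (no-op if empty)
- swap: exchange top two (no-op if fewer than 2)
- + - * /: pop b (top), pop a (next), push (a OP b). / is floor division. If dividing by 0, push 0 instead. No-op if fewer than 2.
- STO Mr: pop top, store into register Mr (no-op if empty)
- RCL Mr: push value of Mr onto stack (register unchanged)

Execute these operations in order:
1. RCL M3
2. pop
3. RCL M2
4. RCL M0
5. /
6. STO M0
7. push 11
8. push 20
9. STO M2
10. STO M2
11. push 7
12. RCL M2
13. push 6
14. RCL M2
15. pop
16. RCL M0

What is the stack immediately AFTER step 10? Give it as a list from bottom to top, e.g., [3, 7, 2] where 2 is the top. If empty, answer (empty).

After op 1 (RCL M3): stack=[0] mem=[0,0,0,0]
After op 2 (pop): stack=[empty] mem=[0,0,0,0]
After op 3 (RCL M2): stack=[0] mem=[0,0,0,0]
After op 4 (RCL M0): stack=[0,0] mem=[0,0,0,0]
After op 5 (/): stack=[0] mem=[0,0,0,0]
After op 6 (STO M0): stack=[empty] mem=[0,0,0,0]
After op 7 (push 11): stack=[11] mem=[0,0,0,0]
After op 8 (push 20): stack=[11,20] mem=[0,0,0,0]
After op 9 (STO M2): stack=[11] mem=[0,0,20,0]
After op 10 (STO M2): stack=[empty] mem=[0,0,11,0]

(empty)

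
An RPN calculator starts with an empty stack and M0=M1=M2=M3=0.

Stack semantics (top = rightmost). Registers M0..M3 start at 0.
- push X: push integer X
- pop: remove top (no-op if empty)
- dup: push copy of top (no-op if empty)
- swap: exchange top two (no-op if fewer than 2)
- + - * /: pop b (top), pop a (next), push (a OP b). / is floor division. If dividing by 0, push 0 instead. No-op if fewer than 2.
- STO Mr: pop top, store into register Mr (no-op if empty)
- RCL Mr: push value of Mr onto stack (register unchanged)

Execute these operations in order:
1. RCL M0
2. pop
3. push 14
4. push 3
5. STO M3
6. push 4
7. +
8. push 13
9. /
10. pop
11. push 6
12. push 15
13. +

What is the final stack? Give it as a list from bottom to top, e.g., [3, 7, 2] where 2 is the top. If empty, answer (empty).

After op 1 (RCL M0): stack=[0] mem=[0,0,0,0]
After op 2 (pop): stack=[empty] mem=[0,0,0,0]
After op 3 (push 14): stack=[14] mem=[0,0,0,0]
After op 4 (push 3): stack=[14,3] mem=[0,0,0,0]
After op 5 (STO M3): stack=[14] mem=[0,0,0,3]
After op 6 (push 4): stack=[14,4] mem=[0,0,0,3]
After op 7 (+): stack=[18] mem=[0,0,0,3]
After op 8 (push 13): stack=[18,13] mem=[0,0,0,3]
After op 9 (/): stack=[1] mem=[0,0,0,3]
After op 10 (pop): stack=[empty] mem=[0,0,0,3]
After op 11 (push 6): stack=[6] mem=[0,0,0,3]
After op 12 (push 15): stack=[6,15] mem=[0,0,0,3]
After op 13 (+): stack=[21] mem=[0,0,0,3]

Answer: [21]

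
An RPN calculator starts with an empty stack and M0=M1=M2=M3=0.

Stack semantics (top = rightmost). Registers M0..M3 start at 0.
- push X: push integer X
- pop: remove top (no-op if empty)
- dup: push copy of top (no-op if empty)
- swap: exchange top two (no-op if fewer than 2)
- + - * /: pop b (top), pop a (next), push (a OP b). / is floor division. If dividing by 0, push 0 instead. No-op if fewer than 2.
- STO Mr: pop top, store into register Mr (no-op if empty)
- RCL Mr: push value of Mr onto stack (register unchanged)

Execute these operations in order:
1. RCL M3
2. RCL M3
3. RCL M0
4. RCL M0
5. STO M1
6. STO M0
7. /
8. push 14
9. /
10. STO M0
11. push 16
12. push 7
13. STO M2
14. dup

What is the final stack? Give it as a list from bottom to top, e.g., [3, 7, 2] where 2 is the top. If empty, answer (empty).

After op 1 (RCL M3): stack=[0] mem=[0,0,0,0]
After op 2 (RCL M3): stack=[0,0] mem=[0,0,0,0]
After op 3 (RCL M0): stack=[0,0,0] mem=[0,0,0,0]
After op 4 (RCL M0): stack=[0,0,0,0] mem=[0,0,0,0]
After op 5 (STO M1): stack=[0,0,0] mem=[0,0,0,0]
After op 6 (STO M0): stack=[0,0] mem=[0,0,0,0]
After op 7 (/): stack=[0] mem=[0,0,0,0]
After op 8 (push 14): stack=[0,14] mem=[0,0,0,0]
After op 9 (/): stack=[0] mem=[0,0,0,0]
After op 10 (STO M0): stack=[empty] mem=[0,0,0,0]
After op 11 (push 16): stack=[16] mem=[0,0,0,0]
After op 12 (push 7): stack=[16,7] mem=[0,0,0,0]
After op 13 (STO M2): stack=[16] mem=[0,0,7,0]
After op 14 (dup): stack=[16,16] mem=[0,0,7,0]

Answer: [16, 16]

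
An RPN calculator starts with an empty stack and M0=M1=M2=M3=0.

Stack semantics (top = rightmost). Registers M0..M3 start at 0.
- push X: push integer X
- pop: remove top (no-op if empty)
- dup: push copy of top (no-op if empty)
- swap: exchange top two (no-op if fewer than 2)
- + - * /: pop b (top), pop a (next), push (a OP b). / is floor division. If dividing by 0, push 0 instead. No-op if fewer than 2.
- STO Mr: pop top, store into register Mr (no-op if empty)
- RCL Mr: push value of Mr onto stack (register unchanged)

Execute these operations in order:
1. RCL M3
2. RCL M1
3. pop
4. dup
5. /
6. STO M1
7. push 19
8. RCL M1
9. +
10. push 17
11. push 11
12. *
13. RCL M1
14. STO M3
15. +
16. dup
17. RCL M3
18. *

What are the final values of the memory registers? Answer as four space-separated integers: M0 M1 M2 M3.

Answer: 0 0 0 0

Derivation:
After op 1 (RCL M3): stack=[0] mem=[0,0,0,0]
After op 2 (RCL M1): stack=[0,0] mem=[0,0,0,0]
After op 3 (pop): stack=[0] mem=[0,0,0,0]
After op 4 (dup): stack=[0,0] mem=[0,0,0,0]
After op 5 (/): stack=[0] mem=[0,0,0,0]
After op 6 (STO M1): stack=[empty] mem=[0,0,0,0]
After op 7 (push 19): stack=[19] mem=[0,0,0,0]
After op 8 (RCL M1): stack=[19,0] mem=[0,0,0,0]
After op 9 (+): stack=[19] mem=[0,0,0,0]
After op 10 (push 17): stack=[19,17] mem=[0,0,0,0]
After op 11 (push 11): stack=[19,17,11] mem=[0,0,0,0]
After op 12 (*): stack=[19,187] mem=[0,0,0,0]
After op 13 (RCL M1): stack=[19,187,0] mem=[0,0,0,0]
After op 14 (STO M3): stack=[19,187] mem=[0,0,0,0]
After op 15 (+): stack=[206] mem=[0,0,0,0]
After op 16 (dup): stack=[206,206] mem=[0,0,0,0]
After op 17 (RCL M3): stack=[206,206,0] mem=[0,0,0,0]
After op 18 (*): stack=[206,0] mem=[0,0,0,0]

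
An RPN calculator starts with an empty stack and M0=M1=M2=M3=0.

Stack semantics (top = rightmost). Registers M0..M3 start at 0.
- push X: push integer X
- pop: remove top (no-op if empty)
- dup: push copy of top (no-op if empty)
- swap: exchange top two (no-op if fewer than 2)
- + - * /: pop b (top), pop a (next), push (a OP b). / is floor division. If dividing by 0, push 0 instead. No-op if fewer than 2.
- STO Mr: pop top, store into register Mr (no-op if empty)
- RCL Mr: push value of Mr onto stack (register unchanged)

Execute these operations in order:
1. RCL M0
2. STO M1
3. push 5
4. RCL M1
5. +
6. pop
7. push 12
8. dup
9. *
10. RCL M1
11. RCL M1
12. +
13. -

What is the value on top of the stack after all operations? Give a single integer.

Answer: 144

Derivation:
After op 1 (RCL M0): stack=[0] mem=[0,0,0,0]
After op 2 (STO M1): stack=[empty] mem=[0,0,0,0]
After op 3 (push 5): stack=[5] mem=[0,0,0,0]
After op 4 (RCL M1): stack=[5,0] mem=[0,0,0,0]
After op 5 (+): stack=[5] mem=[0,0,0,0]
After op 6 (pop): stack=[empty] mem=[0,0,0,0]
After op 7 (push 12): stack=[12] mem=[0,0,0,0]
After op 8 (dup): stack=[12,12] mem=[0,0,0,0]
After op 9 (*): stack=[144] mem=[0,0,0,0]
After op 10 (RCL M1): stack=[144,0] mem=[0,0,0,0]
After op 11 (RCL M1): stack=[144,0,0] mem=[0,0,0,0]
After op 12 (+): stack=[144,0] mem=[0,0,0,0]
After op 13 (-): stack=[144] mem=[0,0,0,0]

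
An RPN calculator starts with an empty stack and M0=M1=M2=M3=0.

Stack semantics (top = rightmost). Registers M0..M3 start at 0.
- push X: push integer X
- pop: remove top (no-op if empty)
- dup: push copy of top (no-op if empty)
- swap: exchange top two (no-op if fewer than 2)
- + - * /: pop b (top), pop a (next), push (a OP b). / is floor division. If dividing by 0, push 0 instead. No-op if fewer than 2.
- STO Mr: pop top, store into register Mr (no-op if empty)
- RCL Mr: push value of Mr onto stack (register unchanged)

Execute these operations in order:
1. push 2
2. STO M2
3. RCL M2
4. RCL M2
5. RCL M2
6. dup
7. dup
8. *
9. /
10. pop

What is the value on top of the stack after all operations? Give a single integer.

After op 1 (push 2): stack=[2] mem=[0,0,0,0]
After op 2 (STO M2): stack=[empty] mem=[0,0,2,0]
After op 3 (RCL M2): stack=[2] mem=[0,0,2,0]
After op 4 (RCL M2): stack=[2,2] mem=[0,0,2,0]
After op 5 (RCL M2): stack=[2,2,2] mem=[0,0,2,0]
After op 6 (dup): stack=[2,2,2,2] mem=[0,0,2,0]
After op 7 (dup): stack=[2,2,2,2,2] mem=[0,0,2,0]
After op 8 (*): stack=[2,2,2,4] mem=[0,0,2,0]
After op 9 (/): stack=[2,2,0] mem=[0,0,2,0]
After op 10 (pop): stack=[2,2] mem=[0,0,2,0]

Answer: 2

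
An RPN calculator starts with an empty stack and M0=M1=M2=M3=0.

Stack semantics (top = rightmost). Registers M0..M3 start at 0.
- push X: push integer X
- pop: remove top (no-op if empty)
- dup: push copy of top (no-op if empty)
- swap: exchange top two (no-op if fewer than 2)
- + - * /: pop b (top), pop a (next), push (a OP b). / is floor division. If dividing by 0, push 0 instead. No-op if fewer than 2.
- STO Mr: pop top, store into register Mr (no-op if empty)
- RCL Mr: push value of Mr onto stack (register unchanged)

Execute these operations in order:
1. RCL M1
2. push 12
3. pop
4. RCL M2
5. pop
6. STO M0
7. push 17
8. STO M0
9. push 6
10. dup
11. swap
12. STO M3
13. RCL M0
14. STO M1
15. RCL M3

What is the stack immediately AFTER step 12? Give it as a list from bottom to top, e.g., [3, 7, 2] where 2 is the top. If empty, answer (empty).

After op 1 (RCL M1): stack=[0] mem=[0,0,0,0]
After op 2 (push 12): stack=[0,12] mem=[0,0,0,0]
After op 3 (pop): stack=[0] mem=[0,0,0,0]
After op 4 (RCL M2): stack=[0,0] mem=[0,0,0,0]
After op 5 (pop): stack=[0] mem=[0,0,0,0]
After op 6 (STO M0): stack=[empty] mem=[0,0,0,0]
After op 7 (push 17): stack=[17] mem=[0,0,0,0]
After op 8 (STO M0): stack=[empty] mem=[17,0,0,0]
After op 9 (push 6): stack=[6] mem=[17,0,0,0]
After op 10 (dup): stack=[6,6] mem=[17,0,0,0]
After op 11 (swap): stack=[6,6] mem=[17,0,0,0]
After op 12 (STO M3): stack=[6] mem=[17,0,0,6]

[6]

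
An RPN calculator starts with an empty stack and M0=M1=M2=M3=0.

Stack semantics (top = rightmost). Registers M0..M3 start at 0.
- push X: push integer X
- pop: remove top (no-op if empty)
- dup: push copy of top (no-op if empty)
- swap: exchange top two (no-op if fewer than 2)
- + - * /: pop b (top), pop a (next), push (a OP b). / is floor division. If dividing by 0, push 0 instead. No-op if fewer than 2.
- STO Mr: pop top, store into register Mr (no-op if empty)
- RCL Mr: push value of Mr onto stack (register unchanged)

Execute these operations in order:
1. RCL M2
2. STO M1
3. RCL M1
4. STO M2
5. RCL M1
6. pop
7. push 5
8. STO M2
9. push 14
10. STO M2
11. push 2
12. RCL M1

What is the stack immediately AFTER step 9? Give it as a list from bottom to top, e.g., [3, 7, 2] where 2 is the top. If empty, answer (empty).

After op 1 (RCL M2): stack=[0] mem=[0,0,0,0]
After op 2 (STO M1): stack=[empty] mem=[0,0,0,0]
After op 3 (RCL M1): stack=[0] mem=[0,0,0,0]
After op 4 (STO M2): stack=[empty] mem=[0,0,0,0]
After op 5 (RCL M1): stack=[0] mem=[0,0,0,0]
After op 6 (pop): stack=[empty] mem=[0,0,0,0]
After op 7 (push 5): stack=[5] mem=[0,0,0,0]
After op 8 (STO M2): stack=[empty] mem=[0,0,5,0]
After op 9 (push 14): stack=[14] mem=[0,0,5,0]

[14]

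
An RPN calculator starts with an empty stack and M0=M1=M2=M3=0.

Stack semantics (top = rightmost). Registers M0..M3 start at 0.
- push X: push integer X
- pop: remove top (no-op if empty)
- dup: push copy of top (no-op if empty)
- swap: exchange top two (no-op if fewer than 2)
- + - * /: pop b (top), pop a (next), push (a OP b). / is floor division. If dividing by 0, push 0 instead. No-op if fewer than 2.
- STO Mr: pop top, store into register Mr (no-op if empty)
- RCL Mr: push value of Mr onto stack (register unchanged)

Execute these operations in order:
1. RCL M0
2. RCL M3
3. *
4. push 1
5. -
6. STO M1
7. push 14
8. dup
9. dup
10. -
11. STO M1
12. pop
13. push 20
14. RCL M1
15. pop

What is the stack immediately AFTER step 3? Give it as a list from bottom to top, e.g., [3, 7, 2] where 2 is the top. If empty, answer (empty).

After op 1 (RCL M0): stack=[0] mem=[0,0,0,0]
After op 2 (RCL M3): stack=[0,0] mem=[0,0,0,0]
After op 3 (*): stack=[0] mem=[0,0,0,0]

[0]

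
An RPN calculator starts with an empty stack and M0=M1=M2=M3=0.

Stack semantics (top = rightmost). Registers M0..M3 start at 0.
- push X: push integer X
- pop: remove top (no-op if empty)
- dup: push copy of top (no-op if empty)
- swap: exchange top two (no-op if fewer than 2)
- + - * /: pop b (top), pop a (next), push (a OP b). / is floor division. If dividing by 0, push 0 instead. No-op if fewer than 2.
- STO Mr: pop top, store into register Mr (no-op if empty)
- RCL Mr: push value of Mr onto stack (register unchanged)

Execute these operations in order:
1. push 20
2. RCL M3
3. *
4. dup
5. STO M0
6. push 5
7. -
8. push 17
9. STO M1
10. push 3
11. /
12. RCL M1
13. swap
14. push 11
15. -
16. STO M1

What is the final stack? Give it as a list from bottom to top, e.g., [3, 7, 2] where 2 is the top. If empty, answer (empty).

Answer: [17]

Derivation:
After op 1 (push 20): stack=[20] mem=[0,0,0,0]
After op 2 (RCL M3): stack=[20,0] mem=[0,0,0,0]
After op 3 (*): stack=[0] mem=[0,0,0,0]
After op 4 (dup): stack=[0,0] mem=[0,0,0,0]
After op 5 (STO M0): stack=[0] mem=[0,0,0,0]
After op 6 (push 5): stack=[0,5] mem=[0,0,0,0]
After op 7 (-): stack=[-5] mem=[0,0,0,0]
After op 8 (push 17): stack=[-5,17] mem=[0,0,0,0]
After op 9 (STO M1): stack=[-5] mem=[0,17,0,0]
After op 10 (push 3): stack=[-5,3] mem=[0,17,0,0]
After op 11 (/): stack=[-2] mem=[0,17,0,0]
After op 12 (RCL M1): stack=[-2,17] mem=[0,17,0,0]
After op 13 (swap): stack=[17,-2] mem=[0,17,0,0]
After op 14 (push 11): stack=[17,-2,11] mem=[0,17,0,0]
After op 15 (-): stack=[17,-13] mem=[0,17,0,0]
After op 16 (STO M1): stack=[17] mem=[0,-13,0,0]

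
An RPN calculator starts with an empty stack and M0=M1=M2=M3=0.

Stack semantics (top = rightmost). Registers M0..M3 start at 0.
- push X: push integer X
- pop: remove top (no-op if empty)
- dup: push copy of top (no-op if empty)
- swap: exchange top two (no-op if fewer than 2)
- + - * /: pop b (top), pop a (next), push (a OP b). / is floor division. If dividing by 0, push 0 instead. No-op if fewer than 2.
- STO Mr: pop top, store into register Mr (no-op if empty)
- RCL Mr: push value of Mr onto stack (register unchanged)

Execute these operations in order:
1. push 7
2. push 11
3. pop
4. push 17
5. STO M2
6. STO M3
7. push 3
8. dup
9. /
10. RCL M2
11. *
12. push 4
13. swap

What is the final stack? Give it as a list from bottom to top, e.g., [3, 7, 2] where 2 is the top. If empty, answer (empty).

Answer: [4, 17]

Derivation:
After op 1 (push 7): stack=[7] mem=[0,0,0,0]
After op 2 (push 11): stack=[7,11] mem=[0,0,0,0]
After op 3 (pop): stack=[7] mem=[0,0,0,0]
After op 4 (push 17): stack=[7,17] mem=[0,0,0,0]
After op 5 (STO M2): stack=[7] mem=[0,0,17,0]
After op 6 (STO M3): stack=[empty] mem=[0,0,17,7]
After op 7 (push 3): stack=[3] mem=[0,0,17,7]
After op 8 (dup): stack=[3,3] mem=[0,0,17,7]
After op 9 (/): stack=[1] mem=[0,0,17,7]
After op 10 (RCL M2): stack=[1,17] mem=[0,0,17,7]
After op 11 (*): stack=[17] mem=[0,0,17,7]
After op 12 (push 4): stack=[17,4] mem=[0,0,17,7]
After op 13 (swap): stack=[4,17] mem=[0,0,17,7]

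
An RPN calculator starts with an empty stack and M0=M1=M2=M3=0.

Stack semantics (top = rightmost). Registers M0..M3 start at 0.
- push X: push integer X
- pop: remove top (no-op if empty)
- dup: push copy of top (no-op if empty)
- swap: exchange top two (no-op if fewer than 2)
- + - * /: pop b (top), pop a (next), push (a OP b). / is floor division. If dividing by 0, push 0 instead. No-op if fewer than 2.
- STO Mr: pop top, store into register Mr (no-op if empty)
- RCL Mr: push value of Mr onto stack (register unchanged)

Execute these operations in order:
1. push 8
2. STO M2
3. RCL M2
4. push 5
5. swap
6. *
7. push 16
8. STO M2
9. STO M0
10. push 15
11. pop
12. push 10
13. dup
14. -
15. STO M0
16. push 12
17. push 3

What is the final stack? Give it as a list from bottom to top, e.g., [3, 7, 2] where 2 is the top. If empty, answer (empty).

Answer: [12, 3]

Derivation:
After op 1 (push 8): stack=[8] mem=[0,0,0,0]
After op 2 (STO M2): stack=[empty] mem=[0,0,8,0]
After op 3 (RCL M2): stack=[8] mem=[0,0,8,0]
After op 4 (push 5): stack=[8,5] mem=[0,0,8,0]
After op 5 (swap): stack=[5,8] mem=[0,0,8,0]
After op 6 (*): stack=[40] mem=[0,0,8,0]
After op 7 (push 16): stack=[40,16] mem=[0,0,8,0]
After op 8 (STO M2): stack=[40] mem=[0,0,16,0]
After op 9 (STO M0): stack=[empty] mem=[40,0,16,0]
After op 10 (push 15): stack=[15] mem=[40,0,16,0]
After op 11 (pop): stack=[empty] mem=[40,0,16,0]
After op 12 (push 10): stack=[10] mem=[40,0,16,0]
After op 13 (dup): stack=[10,10] mem=[40,0,16,0]
After op 14 (-): stack=[0] mem=[40,0,16,0]
After op 15 (STO M0): stack=[empty] mem=[0,0,16,0]
After op 16 (push 12): stack=[12] mem=[0,0,16,0]
After op 17 (push 3): stack=[12,3] mem=[0,0,16,0]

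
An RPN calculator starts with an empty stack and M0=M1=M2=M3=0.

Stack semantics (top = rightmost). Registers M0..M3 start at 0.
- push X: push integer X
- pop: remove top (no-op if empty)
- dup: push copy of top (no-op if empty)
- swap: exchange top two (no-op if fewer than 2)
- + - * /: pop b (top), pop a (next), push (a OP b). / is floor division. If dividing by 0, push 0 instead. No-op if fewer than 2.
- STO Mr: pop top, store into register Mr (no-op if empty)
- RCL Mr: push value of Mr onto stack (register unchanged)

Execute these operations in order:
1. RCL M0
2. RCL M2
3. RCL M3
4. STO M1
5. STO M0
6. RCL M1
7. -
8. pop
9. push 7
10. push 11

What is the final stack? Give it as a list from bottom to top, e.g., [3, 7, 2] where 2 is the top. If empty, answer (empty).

After op 1 (RCL M0): stack=[0] mem=[0,0,0,0]
After op 2 (RCL M2): stack=[0,0] mem=[0,0,0,0]
After op 3 (RCL M3): stack=[0,0,0] mem=[0,0,0,0]
After op 4 (STO M1): stack=[0,0] mem=[0,0,0,0]
After op 5 (STO M0): stack=[0] mem=[0,0,0,0]
After op 6 (RCL M1): stack=[0,0] mem=[0,0,0,0]
After op 7 (-): stack=[0] mem=[0,0,0,0]
After op 8 (pop): stack=[empty] mem=[0,0,0,0]
After op 9 (push 7): stack=[7] mem=[0,0,0,0]
After op 10 (push 11): stack=[7,11] mem=[0,0,0,0]

Answer: [7, 11]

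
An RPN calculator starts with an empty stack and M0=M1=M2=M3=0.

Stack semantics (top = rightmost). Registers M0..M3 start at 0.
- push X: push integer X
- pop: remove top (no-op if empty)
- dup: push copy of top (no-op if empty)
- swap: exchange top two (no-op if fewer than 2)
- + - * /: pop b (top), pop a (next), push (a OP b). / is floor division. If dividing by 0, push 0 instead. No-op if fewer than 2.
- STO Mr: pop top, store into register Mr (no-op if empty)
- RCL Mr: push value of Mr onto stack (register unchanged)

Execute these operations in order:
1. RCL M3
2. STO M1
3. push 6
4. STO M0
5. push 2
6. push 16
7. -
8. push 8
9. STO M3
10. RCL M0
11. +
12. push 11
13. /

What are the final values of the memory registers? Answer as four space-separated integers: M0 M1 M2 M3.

Answer: 6 0 0 8

Derivation:
After op 1 (RCL M3): stack=[0] mem=[0,0,0,0]
After op 2 (STO M1): stack=[empty] mem=[0,0,0,0]
After op 3 (push 6): stack=[6] mem=[0,0,0,0]
After op 4 (STO M0): stack=[empty] mem=[6,0,0,0]
After op 5 (push 2): stack=[2] mem=[6,0,0,0]
After op 6 (push 16): stack=[2,16] mem=[6,0,0,0]
After op 7 (-): stack=[-14] mem=[6,0,0,0]
After op 8 (push 8): stack=[-14,8] mem=[6,0,0,0]
After op 9 (STO M3): stack=[-14] mem=[6,0,0,8]
After op 10 (RCL M0): stack=[-14,6] mem=[6,0,0,8]
After op 11 (+): stack=[-8] mem=[6,0,0,8]
After op 12 (push 11): stack=[-8,11] mem=[6,0,0,8]
After op 13 (/): stack=[-1] mem=[6,0,0,8]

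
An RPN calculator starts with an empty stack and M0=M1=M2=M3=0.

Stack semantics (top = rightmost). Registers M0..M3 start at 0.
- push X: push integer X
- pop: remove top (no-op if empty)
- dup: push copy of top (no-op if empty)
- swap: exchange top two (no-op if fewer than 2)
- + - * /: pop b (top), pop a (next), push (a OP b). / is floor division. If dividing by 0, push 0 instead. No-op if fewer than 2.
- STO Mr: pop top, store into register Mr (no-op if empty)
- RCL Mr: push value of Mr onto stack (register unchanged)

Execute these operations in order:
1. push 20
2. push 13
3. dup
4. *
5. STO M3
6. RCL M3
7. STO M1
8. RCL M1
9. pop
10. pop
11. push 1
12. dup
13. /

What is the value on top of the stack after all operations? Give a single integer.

After op 1 (push 20): stack=[20] mem=[0,0,0,0]
After op 2 (push 13): stack=[20,13] mem=[0,0,0,0]
After op 3 (dup): stack=[20,13,13] mem=[0,0,0,0]
After op 4 (*): stack=[20,169] mem=[0,0,0,0]
After op 5 (STO M3): stack=[20] mem=[0,0,0,169]
After op 6 (RCL M3): stack=[20,169] mem=[0,0,0,169]
After op 7 (STO M1): stack=[20] mem=[0,169,0,169]
After op 8 (RCL M1): stack=[20,169] mem=[0,169,0,169]
After op 9 (pop): stack=[20] mem=[0,169,0,169]
After op 10 (pop): stack=[empty] mem=[0,169,0,169]
After op 11 (push 1): stack=[1] mem=[0,169,0,169]
After op 12 (dup): stack=[1,1] mem=[0,169,0,169]
After op 13 (/): stack=[1] mem=[0,169,0,169]

Answer: 1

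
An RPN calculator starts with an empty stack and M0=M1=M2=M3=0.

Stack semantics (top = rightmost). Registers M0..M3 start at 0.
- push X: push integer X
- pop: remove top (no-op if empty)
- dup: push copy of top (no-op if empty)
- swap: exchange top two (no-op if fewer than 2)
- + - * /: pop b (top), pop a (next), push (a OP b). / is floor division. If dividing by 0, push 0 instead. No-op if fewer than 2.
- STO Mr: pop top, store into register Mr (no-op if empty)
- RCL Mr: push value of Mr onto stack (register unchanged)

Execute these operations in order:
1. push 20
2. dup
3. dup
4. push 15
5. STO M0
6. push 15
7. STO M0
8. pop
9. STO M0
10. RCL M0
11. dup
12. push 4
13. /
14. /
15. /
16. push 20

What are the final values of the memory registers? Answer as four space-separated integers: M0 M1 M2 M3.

Answer: 20 0 0 0

Derivation:
After op 1 (push 20): stack=[20] mem=[0,0,0,0]
After op 2 (dup): stack=[20,20] mem=[0,0,0,0]
After op 3 (dup): stack=[20,20,20] mem=[0,0,0,0]
After op 4 (push 15): stack=[20,20,20,15] mem=[0,0,0,0]
After op 5 (STO M0): stack=[20,20,20] mem=[15,0,0,0]
After op 6 (push 15): stack=[20,20,20,15] mem=[15,0,0,0]
After op 7 (STO M0): stack=[20,20,20] mem=[15,0,0,0]
After op 8 (pop): stack=[20,20] mem=[15,0,0,0]
After op 9 (STO M0): stack=[20] mem=[20,0,0,0]
After op 10 (RCL M0): stack=[20,20] mem=[20,0,0,0]
After op 11 (dup): stack=[20,20,20] mem=[20,0,0,0]
After op 12 (push 4): stack=[20,20,20,4] mem=[20,0,0,0]
After op 13 (/): stack=[20,20,5] mem=[20,0,0,0]
After op 14 (/): stack=[20,4] mem=[20,0,0,0]
After op 15 (/): stack=[5] mem=[20,0,0,0]
After op 16 (push 20): stack=[5,20] mem=[20,0,0,0]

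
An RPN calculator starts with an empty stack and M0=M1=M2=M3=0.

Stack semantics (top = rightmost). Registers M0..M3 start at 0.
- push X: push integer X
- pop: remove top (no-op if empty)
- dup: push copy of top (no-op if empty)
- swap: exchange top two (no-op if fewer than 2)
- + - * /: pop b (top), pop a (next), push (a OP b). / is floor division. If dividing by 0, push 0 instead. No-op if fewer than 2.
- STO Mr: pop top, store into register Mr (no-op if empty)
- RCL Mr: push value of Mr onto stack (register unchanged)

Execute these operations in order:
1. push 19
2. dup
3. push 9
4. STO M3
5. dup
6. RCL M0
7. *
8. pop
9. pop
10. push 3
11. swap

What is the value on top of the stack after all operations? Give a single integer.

Answer: 19

Derivation:
After op 1 (push 19): stack=[19] mem=[0,0,0,0]
After op 2 (dup): stack=[19,19] mem=[0,0,0,0]
After op 3 (push 9): stack=[19,19,9] mem=[0,0,0,0]
After op 4 (STO M3): stack=[19,19] mem=[0,0,0,9]
After op 5 (dup): stack=[19,19,19] mem=[0,0,0,9]
After op 6 (RCL M0): stack=[19,19,19,0] mem=[0,0,0,9]
After op 7 (*): stack=[19,19,0] mem=[0,0,0,9]
After op 8 (pop): stack=[19,19] mem=[0,0,0,9]
After op 9 (pop): stack=[19] mem=[0,0,0,9]
After op 10 (push 3): stack=[19,3] mem=[0,0,0,9]
After op 11 (swap): stack=[3,19] mem=[0,0,0,9]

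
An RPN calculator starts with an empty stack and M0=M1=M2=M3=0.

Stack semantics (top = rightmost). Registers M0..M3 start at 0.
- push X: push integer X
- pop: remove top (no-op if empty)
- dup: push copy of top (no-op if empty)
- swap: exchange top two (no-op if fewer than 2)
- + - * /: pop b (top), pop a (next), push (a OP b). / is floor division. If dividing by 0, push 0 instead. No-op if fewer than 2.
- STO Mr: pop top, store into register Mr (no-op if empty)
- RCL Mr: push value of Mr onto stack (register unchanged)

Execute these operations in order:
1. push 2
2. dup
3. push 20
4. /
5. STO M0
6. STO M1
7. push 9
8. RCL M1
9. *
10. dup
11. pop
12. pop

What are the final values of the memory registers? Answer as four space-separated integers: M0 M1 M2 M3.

Answer: 0 2 0 0

Derivation:
After op 1 (push 2): stack=[2] mem=[0,0,0,0]
After op 2 (dup): stack=[2,2] mem=[0,0,0,0]
After op 3 (push 20): stack=[2,2,20] mem=[0,0,0,0]
After op 4 (/): stack=[2,0] mem=[0,0,0,0]
After op 5 (STO M0): stack=[2] mem=[0,0,0,0]
After op 6 (STO M1): stack=[empty] mem=[0,2,0,0]
After op 7 (push 9): stack=[9] mem=[0,2,0,0]
After op 8 (RCL M1): stack=[9,2] mem=[0,2,0,0]
After op 9 (*): stack=[18] mem=[0,2,0,0]
After op 10 (dup): stack=[18,18] mem=[0,2,0,0]
After op 11 (pop): stack=[18] mem=[0,2,0,0]
After op 12 (pop): stack=[empty] mem=[0,2,0,0]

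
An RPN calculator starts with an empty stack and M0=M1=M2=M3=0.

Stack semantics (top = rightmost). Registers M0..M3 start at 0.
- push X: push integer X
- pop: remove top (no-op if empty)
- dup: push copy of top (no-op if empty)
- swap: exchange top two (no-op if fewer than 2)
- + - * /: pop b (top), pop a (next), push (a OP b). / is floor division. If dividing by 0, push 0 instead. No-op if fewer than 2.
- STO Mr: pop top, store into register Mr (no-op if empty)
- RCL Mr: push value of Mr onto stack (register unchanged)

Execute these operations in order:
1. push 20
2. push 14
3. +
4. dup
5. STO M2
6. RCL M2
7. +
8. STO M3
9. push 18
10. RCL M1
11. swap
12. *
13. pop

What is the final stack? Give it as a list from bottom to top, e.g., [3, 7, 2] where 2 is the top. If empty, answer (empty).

Answer: (empty)

Derivation:
After op 1 (push 20): stack=[20] mem=[0,0,0,0]
After op 2 (push 14): stack=[20,14] mem=[0,0,0,0]
After op 3 (+): stack=[34] mem=[0,0,0,0]
After op 4 (dup): stack=[34,34] mem=[0,0,0,0]
After op 5 (STO M2): stack=[34] mem=[0,0,34,0]
After op 6 (RCL M2): stack=[34,34] mem=[0,0,34,0]
After op 7 (+): stack=[68] mem=[0,0,34,0]
After op 8 (STO M3): stack=[empty] mem=[0,0,34,68]
After op 9 (push 18): stack=[18] mem=[0,0,34,68]
After op 10 (RCL M1): stack=[18,0] mem=[0,0,34,68]
After op 11 (swap): stack=[0,18] mem=[0,0,34,68]
After op 12 (*): stack=[0] mem=[0,0,34,68]
After op 13 (pop): stack=[empty] mem=[0,0,34,68]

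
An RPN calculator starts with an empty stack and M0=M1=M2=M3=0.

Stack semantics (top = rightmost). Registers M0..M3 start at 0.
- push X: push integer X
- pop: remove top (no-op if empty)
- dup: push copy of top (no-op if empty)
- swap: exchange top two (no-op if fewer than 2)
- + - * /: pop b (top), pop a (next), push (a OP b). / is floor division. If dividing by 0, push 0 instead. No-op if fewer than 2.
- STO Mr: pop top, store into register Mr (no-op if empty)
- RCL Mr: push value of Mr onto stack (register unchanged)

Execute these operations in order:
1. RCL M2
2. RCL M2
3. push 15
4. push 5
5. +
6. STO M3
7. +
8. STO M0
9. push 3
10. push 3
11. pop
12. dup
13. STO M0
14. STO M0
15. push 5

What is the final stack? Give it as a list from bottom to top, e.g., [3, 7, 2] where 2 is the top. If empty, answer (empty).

Answer: [5]

Derivation:
After op 1 (RCL M2): stack=[0] mem=[0,0,0,0]
After op 2 (RCL M2): stack=[0,0] mem=[0,0,0,0]
After op 3 (push 15): stack=[0,0,15] mem=[0,0,0,0]
After op 4 (push 5): stack=[0,0,15,5] mem=[0,0,0,0]
After op 5 (+): stack=[0,0,20] mem=[0,0,0,0]
After op 6 (STO M3): stack=[0,0] mem=[0,0,0,20]
After op 7 (+): stack=[0] mem=[0,0,0,20]
After op 8 (STO M0): stack=[empty] mem=[0,0,0,20]
After op 9 (push 3): stack=[3] mem=[0,0,0,20]
After op 10 (push 3): stack=[3,3] mem=[0,0,0,20]
After op 11 (pop): stack=[3] mem=[0,0,0,20]
After op 12 (dup): stack=[3,3] mem=[0,0,0,20]
After op 13 (STO M0): stack=[3] mem=[3,0,0,20]
After op 14 (STO M0): stack=[empty] mem=[3,0,0,20]
After op 15 (push 5): stack=[5] mem=[3,0,0,20]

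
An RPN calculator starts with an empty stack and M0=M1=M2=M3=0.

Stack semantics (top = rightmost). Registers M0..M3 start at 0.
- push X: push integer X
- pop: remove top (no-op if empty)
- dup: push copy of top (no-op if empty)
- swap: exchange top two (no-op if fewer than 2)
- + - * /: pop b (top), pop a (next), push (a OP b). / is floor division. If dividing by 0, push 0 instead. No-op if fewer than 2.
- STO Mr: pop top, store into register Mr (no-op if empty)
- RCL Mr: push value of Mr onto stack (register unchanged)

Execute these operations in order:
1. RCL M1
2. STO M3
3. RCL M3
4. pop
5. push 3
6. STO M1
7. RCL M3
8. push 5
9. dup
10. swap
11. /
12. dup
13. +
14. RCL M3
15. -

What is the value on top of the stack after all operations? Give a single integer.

Answer: 2

Derivation:
After op 1 (RCL M1): stack=[0] mem=[0,0,0,0]
After op 2 (STO M3): stack=[empty] mem=[0,0,0,0]
After op 3 (RCL M3): stack=[0] mem=[0,0,0,0]
After op 4 (pop): stack=[empty] mem=[0,0,0,0]
After op 5 (push 3): stack=[3] mem=[0,0,0,0]
After op 6 (STO M1): stack=[empty] mem=[0,3,0,0]
After op 7 (RCL M3): stack=[0] mem=[0,3,0,0]
After op 8 (push 5): stack=[0,5] mem=[0,3,0,0]
After op 9 (dup): stack=[0,5,5] mem=[0,3,0,0]
After op 10 (swap): stack=[0,5,5] mem=[0,3,0,0]
After op 11 (/): stack=[0,1] mem=[0,3,0,0]
After op 12 (dup): stack=[0,1,1] mem=[0,3,0,0]
After op 13 (+): stack=[0,2] mem=[0,3,0,0]
After op 14 (RCL M3): stack=[0,2,0] mem=[0,3,0,0]
After op 15 (-): stack=[0,2] mem=[0,3,0,0]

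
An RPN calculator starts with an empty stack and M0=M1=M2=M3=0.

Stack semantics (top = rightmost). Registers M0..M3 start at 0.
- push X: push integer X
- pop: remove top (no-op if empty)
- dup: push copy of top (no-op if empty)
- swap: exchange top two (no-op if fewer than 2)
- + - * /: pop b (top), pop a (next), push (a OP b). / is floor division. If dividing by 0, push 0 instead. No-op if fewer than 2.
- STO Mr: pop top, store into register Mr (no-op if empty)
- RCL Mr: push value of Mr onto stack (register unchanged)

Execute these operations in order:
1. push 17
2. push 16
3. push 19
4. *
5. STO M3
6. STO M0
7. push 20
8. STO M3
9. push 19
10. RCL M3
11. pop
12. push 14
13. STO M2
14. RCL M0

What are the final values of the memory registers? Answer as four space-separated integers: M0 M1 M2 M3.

After op 1 (push 17): stack=[17] mem=[0,0,0,0]
After op 2 (push 16): stack=[17,16] mem=[0,0,0,0]
After op 3 (push 19): stack=[17,16,19] mem=[0,0,0,0]
After op 4 (*): stack=[17,304] mem=[0,0,0,0]
After op 5 (STO M3): stack=[17] mem=[0,0,0,304]
After op 6 (STO M0): stack=[empty] mem=[17,0,0,304]
After op 7 (push 20): stack=[20] mem=[17,0,0,304]
After op 8 (STO M3): stack=[empty] mem=[17,0,0,20]
After op 9 (push 19): stack=[19] mem=[17,0,0,20]
After op 10 (RCL M3): stack=[19,20] mem=[17,0,0,20]
After op 11 (pop): stack=[19] mem=[17,0,0,20]
After op 12 (push 14): stack=[19,14] mem=[17,0,0,20]
After op 13 (STO M2): stack=[19] mem=[17,0,14,20]
After op 14 (RCL M0): stack=[19,17] mem=[17,0,14,20]

Answer: 17 0 14 20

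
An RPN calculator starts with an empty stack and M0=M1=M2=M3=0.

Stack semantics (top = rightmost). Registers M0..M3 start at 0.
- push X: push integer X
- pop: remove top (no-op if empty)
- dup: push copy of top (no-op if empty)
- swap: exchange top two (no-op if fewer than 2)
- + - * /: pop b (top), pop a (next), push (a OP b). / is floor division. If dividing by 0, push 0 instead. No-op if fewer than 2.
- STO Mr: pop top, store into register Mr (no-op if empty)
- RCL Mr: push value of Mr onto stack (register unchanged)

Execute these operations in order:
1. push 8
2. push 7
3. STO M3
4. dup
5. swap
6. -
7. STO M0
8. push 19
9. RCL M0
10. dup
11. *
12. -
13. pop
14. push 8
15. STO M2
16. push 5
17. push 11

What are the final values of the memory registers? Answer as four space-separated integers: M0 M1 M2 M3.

After op 1 (push 8): stack=[8] mem=[0,0,0,0]
After op 2 (push 7): stack=[8,7] mem=[0,0,0,0]
After op 3 (STO M3): stack=[8] mem=[0,0,0,7]
After op 4 (dup): stack=[8,8] mem=[0,0,0,7]
After op 5 (swap): stack=[8,8] mem=[0,0,0,7]
After op 6 (-): stack=[0] mem=[0,0,0,7]
After op 7 (STO M0): stack=[empty] mem=[0,0,0,7]
After op 8 (push 19): stack=[19] mem=[0,0,0,7]
After op 9 (RCL M0): stack=[19,0] mem=[0,0,0,7]
After op 10 (dup): stack=[19,0,0] mem=[0,0,0,7]
After op 11 (*): stack=[19,0] mem=[0,0,0,7]
After op 12 (-): stack=[19] mem=[0,0,0,7]
After op 13 (pop): stack=[empty] mem=[0,0,0,7]
After op 14 (push 8): stack=[8] mem=[0,0,0,7]
After op 15 (STO M2): stack=[empty] mem=[0,0,8,7]
After op 16 (push 5): stack=[5] mem=[0,0,8,7]
After op 17 (push 11): stack=[5,11] mem=[0,0,8,7]

Answer: 0 0 8 7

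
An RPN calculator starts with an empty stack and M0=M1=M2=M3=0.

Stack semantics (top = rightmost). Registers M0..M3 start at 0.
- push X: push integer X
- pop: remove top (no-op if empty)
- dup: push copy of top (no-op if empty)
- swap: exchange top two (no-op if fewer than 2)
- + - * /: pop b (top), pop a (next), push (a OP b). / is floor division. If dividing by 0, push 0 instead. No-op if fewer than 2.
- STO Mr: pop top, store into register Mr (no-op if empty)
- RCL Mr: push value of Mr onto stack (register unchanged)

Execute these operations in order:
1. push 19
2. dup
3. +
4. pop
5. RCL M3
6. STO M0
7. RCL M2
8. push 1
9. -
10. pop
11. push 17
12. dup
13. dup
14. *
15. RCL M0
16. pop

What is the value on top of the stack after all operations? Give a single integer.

Answer: 289

Derivation:
After op 1 (push 19): stack=[19] mem=[0,0,0,0]
After op 2 (dup): stack=[19,19] mem=[0,0,0,0]
After op 3 (+): stack=[38] mem=[0,0,0,0]
After op 4 (pop): stack=[empty] mem=[0,0,0,0]
After op 5 (RCL M3): stack=[0] mem=[0,0,0,0]
After op 6 (STO M0): stack=[empty] mem=[0,0,0,0]
After op 7 (RCL M2): stack=[0] mem=[0,0,0,0]
After op 8 (push 1): stack=[0,1] mem=[0,0,0,0]
After op 9 (-): stack=[-1] mem=[0,0,0,0]
After op 10 (pop): stack=[empty] mem=[0,0,0,0]
After op 11 (push 17): stack=[17] mem=[0,0,0,0]
After op 12 (dup): stack=[17,17] mem=[0,0,0,0]
After op 13 (dup): stack=[17,17,17] mem=[0,0,0,0]
After op 14 (*): stack=[17,289] mem=[0,0,0,0]
After op 15 (RCL M0): stack=[17,289,0] mem=[0,0,0,0]
After op 16 (pop): stack=[17,289] mem=[0,0,0,0]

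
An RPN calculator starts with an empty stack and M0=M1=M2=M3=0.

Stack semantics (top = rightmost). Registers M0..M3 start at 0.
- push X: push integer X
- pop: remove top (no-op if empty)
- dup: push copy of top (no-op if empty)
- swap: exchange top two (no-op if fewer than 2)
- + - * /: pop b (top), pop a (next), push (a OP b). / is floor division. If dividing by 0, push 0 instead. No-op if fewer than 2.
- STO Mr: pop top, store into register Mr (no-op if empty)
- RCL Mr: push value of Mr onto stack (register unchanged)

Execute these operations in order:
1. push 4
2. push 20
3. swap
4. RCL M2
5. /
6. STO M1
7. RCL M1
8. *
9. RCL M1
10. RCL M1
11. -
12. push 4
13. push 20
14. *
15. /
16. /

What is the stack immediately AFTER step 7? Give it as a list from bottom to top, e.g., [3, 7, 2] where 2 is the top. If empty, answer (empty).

After op 1 (push 4): stack=[4] mem=[0,0,0,0]
After op 2 (push 20): stack=[4,20] mem=[0,0,0,0]
After op 3 (swap): stack=[20,4] mem=[0,0,0,0]
After op 4 (RCL M2): stack=[20,4,0] mem=[0,0,0,0]
After op 5 (/): stack=[20,0] mem=[0,0,0,0]
After op 6 (STO M1): stack=[20] mem=[0,0,0,0]
After op 7 (RCL M1): stack=[20,0] mem=[0,0,0,0]

[20, 0]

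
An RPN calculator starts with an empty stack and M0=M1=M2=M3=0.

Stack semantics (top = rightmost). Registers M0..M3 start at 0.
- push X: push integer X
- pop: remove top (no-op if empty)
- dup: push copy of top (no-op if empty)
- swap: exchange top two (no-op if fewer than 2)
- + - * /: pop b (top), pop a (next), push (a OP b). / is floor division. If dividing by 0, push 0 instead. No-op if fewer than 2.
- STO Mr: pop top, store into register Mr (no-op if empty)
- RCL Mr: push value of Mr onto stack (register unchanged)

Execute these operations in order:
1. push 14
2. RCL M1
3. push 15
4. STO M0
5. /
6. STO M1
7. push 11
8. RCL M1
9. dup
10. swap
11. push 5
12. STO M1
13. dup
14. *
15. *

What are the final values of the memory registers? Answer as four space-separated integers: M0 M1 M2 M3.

After op 1 (push 14): stack=[14] mem=[0,0,0,0]
After op 2 (RCL M1): stack=[14,0] mem=[0,0,0,0]
After op 3 (push 15): stack=[14,0,15] mem=[0,0,0,0]
After op 4 (STO M0): stack=[14,0] mem=[15,0,0,0]
After op 5 (/): stack=[0] mem=[15,0,0,0]
After op 6 (STO M1): stack=[empty] mem=[15,0,0,0]
After op 7 (push 11): stack=[11] mem=[15,0,0,0]
After op 8 (RCL M1): stack=[11,0] mem=[15,0,0,0]
After op 9 (dup): stack=[11,0,0] mem=[15,0,0,0]
After op 10 (swap): stack=[11,0,0] mem=[15,0,0,0]
After op 11 (push 5): stack=[11,0,0,5] mem=[15,0,0,0]
After op 12 (STO M1): stack=[11,0,0] mem=[15,5,0,0]
After op 13 (dup): stack=[11,0,0,0] mem=[15,5,0,0]
After op 14 (*): stack=[11,0,0] mem=[15,5,0,0]
After op 15 (*): stack=[11,0] mem=[15,5,0,0]

Answer: 15 5 0 0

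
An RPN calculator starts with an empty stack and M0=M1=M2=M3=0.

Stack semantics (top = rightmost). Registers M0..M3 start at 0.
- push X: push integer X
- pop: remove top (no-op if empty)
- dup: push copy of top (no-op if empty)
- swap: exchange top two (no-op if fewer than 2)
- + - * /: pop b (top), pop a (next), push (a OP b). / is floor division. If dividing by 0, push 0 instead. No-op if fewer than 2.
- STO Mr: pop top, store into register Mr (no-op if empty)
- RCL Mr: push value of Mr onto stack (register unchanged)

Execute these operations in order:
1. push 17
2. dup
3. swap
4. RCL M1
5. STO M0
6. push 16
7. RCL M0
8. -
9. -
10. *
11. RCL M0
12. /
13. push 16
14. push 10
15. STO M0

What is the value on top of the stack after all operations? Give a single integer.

Answer: 16

Derivation:
After op 1 (push 17): stack=[17] mem=[0,0,0,0]
After op 2 (dup): stack=[17,17] mem=[0,0,0,0]
After op 3 (swap): stack=[17,17] mem=[0,0,0,0]
After op 4 (RCL M1): stack=[17,17,0] mem=[0,0,0,0]
After op 5 (STO M0): stack=[17,17] mem=[0,0,0,0]
After op 6 (push 16): stack=[17,17,16] mem=[0,0,0,0]
After op 7 (RCL M0): stack=[17,17,16,0] mem=[0,0,0,0]
After op 8 (-): stack=[17,17,16] mem=[0,0,0,0]
After op 9 (-): stack=[17,1] mem=[0,0,0,0]
After op 10 (*): stack=[17] mem=[0,0,0,0]
After op 11 (RCL M0): stack=[17,0] mem=[0,0,0,0]
After op 12 (/): stack=[0] mem=[0,0,0,0]
After op 13 (push 16): stack=[0,16] mem=[0,0,0,0]
After op 14 (push 10): stack=[0,16,10] mem=[0,0,0,0]
After op 15 (STO M0): stack=[0,16] mem=[10,0,0,0]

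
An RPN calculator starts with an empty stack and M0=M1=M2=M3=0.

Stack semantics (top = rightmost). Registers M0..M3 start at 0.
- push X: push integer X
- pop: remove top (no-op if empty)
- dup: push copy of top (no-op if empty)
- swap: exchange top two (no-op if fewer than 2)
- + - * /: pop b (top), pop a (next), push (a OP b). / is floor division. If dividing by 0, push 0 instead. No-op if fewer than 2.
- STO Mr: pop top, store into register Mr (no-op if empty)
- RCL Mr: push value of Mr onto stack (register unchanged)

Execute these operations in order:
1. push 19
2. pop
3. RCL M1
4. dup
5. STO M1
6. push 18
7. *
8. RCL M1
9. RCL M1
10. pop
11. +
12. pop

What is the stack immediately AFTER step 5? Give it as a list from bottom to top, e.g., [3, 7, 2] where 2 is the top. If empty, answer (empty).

After op 1 (push 19): stack=[19] mem=[0,0,0,0]
After op 2 (pop): stack=[empty] mem=[0,0,0,0]
After op 3 (RCL M1): stack=[0] mem=[0,0,0,0]
After op 4 (dup): stack=[0,0] mem=[0,0,0,0]
After op 5 (STO M1): stack=[0] mem=[0,0,0,0]

[0]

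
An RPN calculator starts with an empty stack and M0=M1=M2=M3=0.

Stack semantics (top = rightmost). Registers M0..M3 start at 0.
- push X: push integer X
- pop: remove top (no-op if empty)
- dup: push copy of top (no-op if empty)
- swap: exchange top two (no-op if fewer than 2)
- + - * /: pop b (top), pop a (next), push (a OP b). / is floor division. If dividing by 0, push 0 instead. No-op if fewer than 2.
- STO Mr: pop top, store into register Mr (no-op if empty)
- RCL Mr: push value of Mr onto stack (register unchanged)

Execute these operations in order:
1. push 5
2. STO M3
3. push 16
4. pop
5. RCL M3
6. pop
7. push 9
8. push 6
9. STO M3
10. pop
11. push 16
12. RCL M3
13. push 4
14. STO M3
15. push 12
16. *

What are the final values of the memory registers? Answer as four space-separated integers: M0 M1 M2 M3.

After op 1 (push 5): stack=[5] mem=[0,0,0,0]
After op 2 (STO M3): stack=[empty] mem=[0,0,0,5]
After op 3 (push 16): stack=[16] mem=[0,0,0,5]
After op 4 (pop): stack=[empty] mem=[0,0,0,5]
After op 5 (RCL M3): stack=[5] mem=[0,0,0,5]
After op 6 (pop): stack=[empty] mem=[0,0,0,5]
After op 7 (push 9): stack=[9] mem=[0,0,0,5]
After op 8 (push 6): stack=[9,6] mem=[0,0,0,5]
After op 9 (STO M3): stack=[9] mem=[0,0,0,6]
After op 10 (pop): stack=[empty] mem=[0,0,0,6]
After op 11 (push 16): stack=[16] mem=[0,0,0,6]
After op 12 (RCL M3): stack=[16,6] mem=[0,0,0,6]
After op 13 (push 4): stack=[16,6,4] mem=[0,0,0,6]
After op 14 (STO M3): stack=[16,6] mem=[0,0,0,4]
After op 15 (push 12): stack=[16,6,12] mem=[0,0,0,4]
After op 16 (*): stack=[16,72] mem=[0,0,0,4]

Answer: 0 0 0 4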